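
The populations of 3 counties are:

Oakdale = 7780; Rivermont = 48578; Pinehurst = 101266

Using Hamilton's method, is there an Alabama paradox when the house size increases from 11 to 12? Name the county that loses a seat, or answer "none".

At 11 seats: Oakdale 1, Rivermont 3, Pinehurst 7.
At 12 seats: Oakdale 0, Rivermont 4, Pinehurst 8.
Oakdale drops from 1 to 0.

Oakdale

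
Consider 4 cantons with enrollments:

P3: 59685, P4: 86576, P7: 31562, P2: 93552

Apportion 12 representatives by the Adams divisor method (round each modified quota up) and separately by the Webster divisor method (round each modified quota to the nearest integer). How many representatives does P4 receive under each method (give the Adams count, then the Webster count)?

3 and 4

Adams: P3 3, P4 3, P7 2, P2 4.
Webster: P3 3, P4 4, P7 1, P2 4.
P4 gets 3 under Adams and 4 under Webster.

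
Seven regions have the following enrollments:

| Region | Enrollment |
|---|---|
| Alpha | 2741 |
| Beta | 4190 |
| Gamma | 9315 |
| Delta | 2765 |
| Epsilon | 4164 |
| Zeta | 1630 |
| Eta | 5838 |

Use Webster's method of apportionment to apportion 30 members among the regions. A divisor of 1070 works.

Alpha 3, Beta 4, Gamma 9, Delta 3, Epsilon 4, Zeta 2, Eta 5

With modified divisor 1070: modified quotas Alpha 2.562, Beta 3.916, Gamma 8.706, Delta 2.584, Epsilon 3.892, Zeta 1.523, Eta 5.456.
Rounding to the nearest integer: Alpha 3, Beta 4, Gamma 9, Delta 3, Epsilon 4, Zeta 2, Eta 5 (total 30).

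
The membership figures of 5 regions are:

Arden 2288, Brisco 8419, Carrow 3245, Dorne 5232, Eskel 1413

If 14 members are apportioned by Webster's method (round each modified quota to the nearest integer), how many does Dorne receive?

3

Standard divisor 20597/14 ≈ 1471.214; standard quotas: Arden 1.555, Brisco 5.722, Carrow 2.206, Dorne 3.556, Eskel 0.960.
Rounding to the nearest integer gives 2, 6, 2, 4, 1 = 15 seats, so the divisor must be adjusted.
With modified divisor 1504: modified quotas Arden 1.521, Brisco 5.598, Carrow 2.158, Dorne 3.479, Eskel 0.939.
Rounding to the nearest integer: Arden 2, Brisco 6, Carrow 2, Dorne 3, Eskel 1 (total 14).
Dorne receives 3.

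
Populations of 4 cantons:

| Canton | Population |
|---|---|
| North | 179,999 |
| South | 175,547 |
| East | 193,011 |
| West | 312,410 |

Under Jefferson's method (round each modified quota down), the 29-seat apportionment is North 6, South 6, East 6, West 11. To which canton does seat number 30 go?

Priority for the next seat is population ÷ (current seats + 1).
Priorities: North 25714.143, South 25078.143, East 27573.000, West 26034.167.
Highest priority: East.

East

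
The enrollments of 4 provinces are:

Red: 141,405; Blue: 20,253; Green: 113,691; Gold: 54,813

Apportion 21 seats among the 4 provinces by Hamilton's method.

Red: 9, Blue: 1, Green: 7, Gold: 4

Standard divisor: 330162 ÷ 21 = 15722.
Standard quotas: Red 8.9941, Blue 1.2882, Green 7.2313, Gold 3.4864.
Lower quotas: Red 8, Blue 1, Green 7, Gold 3 (sum 19, leaving 2 seats).
Remainders in descending order: Red 0.9941, Gold 0.4864, Blue 0.2882, Green 0.2313.
Largest remainders: Red, Gold receive the extra seats.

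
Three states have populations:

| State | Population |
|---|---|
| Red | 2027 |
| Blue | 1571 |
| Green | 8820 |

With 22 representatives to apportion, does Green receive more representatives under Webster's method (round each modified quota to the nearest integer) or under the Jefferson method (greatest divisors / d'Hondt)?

Webster: Red 4, Blue 3, Green 15.
Jefferson: Red 3, Blue 3, Green 16.
Green gets 15 under Webster and 16 under Jefferson.

Jefferson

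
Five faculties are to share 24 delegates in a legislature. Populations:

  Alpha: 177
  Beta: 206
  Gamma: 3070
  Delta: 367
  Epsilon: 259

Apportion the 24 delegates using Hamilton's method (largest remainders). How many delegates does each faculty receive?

Alpha 1; Beta 1; Gamma 18; Delta 2; Epsilon 2

The standard divisor is 4079/24 ≈ 169.958.
Standard quotas: Alpha 1.041, Beta 1.212, Gamma 18.063, Delta 2.159, Epsilon 1.524.
Lower quotas: Alpha 1, Beta 1, Gamma 18, Delta 2, Epsilon 1 (sum 23, leaving 1 seat).
Remainders in descending order: Epsilon 0.524, Beta 0.212, Delta 0.159, Gamma 0.063, Alpha 0.041.
Largest remainder: Epsilon receives the extra seat.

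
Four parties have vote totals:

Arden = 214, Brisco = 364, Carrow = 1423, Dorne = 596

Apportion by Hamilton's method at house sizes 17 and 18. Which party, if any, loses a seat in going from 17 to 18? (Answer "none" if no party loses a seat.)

At 17 seats: Arden 2, Brisco 2, Carrow 9, Dorne 4.
At 18 seats: Arden 1, Brisco 3, Carrow 10, Dorne 4.
Arden drops from 2 to 1.

Arden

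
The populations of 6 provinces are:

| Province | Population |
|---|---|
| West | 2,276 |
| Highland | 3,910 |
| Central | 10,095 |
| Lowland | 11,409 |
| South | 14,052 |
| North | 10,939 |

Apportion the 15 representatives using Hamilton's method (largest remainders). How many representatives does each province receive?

Total 52681; standard divisor 52681/15 ≈ 3512.067.
Standard quotas: West 0.6481, Highland 1.1133, Central 2.8744, Lowland 3.2485, South 4.0011, North 3.1147.
Lower quotas: West 0, Highland 1, Central 2, Lowland 3, South 4, North 3 (sum 13, leaving 2 seats).
Remainders in descending order: Central 0.8744, West 0.6481, Lowland 0.2485, North 0.1147, Highland 0.1133, South 0.0011.
The surplus seats go to Central, West.

West 1, Highland 1, Central 3, Lowland 3, South 4, North 3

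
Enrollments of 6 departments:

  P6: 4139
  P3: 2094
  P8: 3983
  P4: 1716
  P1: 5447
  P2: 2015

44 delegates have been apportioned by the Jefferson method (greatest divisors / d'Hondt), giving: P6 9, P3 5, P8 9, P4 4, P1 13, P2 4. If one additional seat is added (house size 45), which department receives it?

P6

Priority for the next seat is population ÷ (current seats + 1).
Priorities: P6 413.900, P3 349.000, P8 398.300, P4 343.200, P1 389.071, P2 403.000.
Highest priority: P6.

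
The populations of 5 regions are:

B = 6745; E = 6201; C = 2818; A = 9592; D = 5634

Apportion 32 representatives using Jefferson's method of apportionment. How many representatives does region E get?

Standard divisor 30990/32 ≈ 968.438; standard quotas: B 6.965, E 6.403, C 2.910, A 9.905, D 5.818.
Rounding down gives 6, 6, 2, 9, 5 = 28 seats, so the divisor must be adjusted.
With modified divisor 900: modified quotas B 7.494, E 6.890, C 3.131, A 10.658, D 6.260.
Rounding down: B 7, E 6, C 3, A 10, D 6 (total 32).
E receives 6.

6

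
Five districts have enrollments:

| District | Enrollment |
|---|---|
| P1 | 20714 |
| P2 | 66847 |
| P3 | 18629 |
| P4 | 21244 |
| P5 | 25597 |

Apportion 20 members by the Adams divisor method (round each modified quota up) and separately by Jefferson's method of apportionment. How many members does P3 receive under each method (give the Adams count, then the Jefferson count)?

Adams: P1 3, P2 8, P3 3, P4 3, P5 3.
Jefferson: P1 3, P2 9, P3 2, P4 3, P5 3.
P3 gets 3 under Adams and 2 under Jefferson.

3 and 2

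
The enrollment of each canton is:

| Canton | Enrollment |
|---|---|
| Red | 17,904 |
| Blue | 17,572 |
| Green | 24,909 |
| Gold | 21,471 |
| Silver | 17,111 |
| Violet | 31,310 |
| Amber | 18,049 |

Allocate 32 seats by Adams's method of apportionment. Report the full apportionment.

Standard divisor 148326/32 ≈ 4635.188; standard quotas: Red 3.863, Blue 3.791, Green 5.374, Gold 4.632, Silver 3.692, Violet 6.755, Amber 3.894.
Rounding up gives 4, 4, 6, 5, 4, 7, 4 = 34 seats, so the divisor must be adjusted.
With modified divisor 5300: modified quotas Red 3.378, Blue 3.315, Green 4.700, Gold 4.051, Silver 3.228, Violet 5.908, Amber 3.405.
Rounding up: Red 4, Blue 4, Green 5, Gold 5, Silver 4, Violet 6, Amber 4 (total 32).

Red=4; Blue=4; Green=5; Gold=5; Silver=4; Violet=6; Amber=4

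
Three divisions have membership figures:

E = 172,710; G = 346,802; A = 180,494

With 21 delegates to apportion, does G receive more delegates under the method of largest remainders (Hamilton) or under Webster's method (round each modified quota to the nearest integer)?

Hamilton: E 5, G 10, A 6.
Webster: E 5, G 11, A 5.
G gets 10 under Hamilton and 11 under Webster.

Webster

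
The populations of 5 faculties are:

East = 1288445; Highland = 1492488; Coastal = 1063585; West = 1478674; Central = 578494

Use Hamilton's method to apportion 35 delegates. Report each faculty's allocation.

Standard divisor: 5901686 ÷ 35 ≈ 168619.6.
Standard quotas: East 7.6411, Highland 8.8512, Coastal 6.3076, West 8.7693, Central 3.4308.
Lower quotas: East 7, Highland 8, Coastal 6, West 8, Central 3 (sum 32, leaving 3 seats).
Remainders in descending order: Highland 0.8512, West 0.7693, East 0.6411, Central 0.4308, Coastal 0.3076.
The surplus seats go to Highland, West, East.

East=8, Highland=9, Coastal=6, West=9, Central=3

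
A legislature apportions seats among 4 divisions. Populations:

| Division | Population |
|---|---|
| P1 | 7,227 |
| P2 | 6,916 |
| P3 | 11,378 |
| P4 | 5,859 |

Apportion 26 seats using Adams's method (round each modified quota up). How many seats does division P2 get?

Standard divisor 31380/26 ≈ 1206.923; standard quotas: P1 5.988, P2 5.730, P3 9.427, P4 4.854.
Rounding up gives 6, 6, 10, 5 = 27 seats, so the divisor must be adjusted.
With modified divisor 1300: modified quotas P1 5.559, P2 5.320, P3 8.752, P4 4.507.
Rounding up: P1 6, P2 6, P3 9, P4 5 (total 26).
P2 receives 6.

6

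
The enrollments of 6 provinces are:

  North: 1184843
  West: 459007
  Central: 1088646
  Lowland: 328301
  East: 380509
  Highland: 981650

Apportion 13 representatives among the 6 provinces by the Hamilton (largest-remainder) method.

North: 4, West: 1, Central: 3, Lowland: 1, East: 1, Highland: 3

Total 4422956; standard divisor 4422956/13 ≈ 340227.385.
Standard quotas: North 3.4825, West 1.3491, Central 3.1998, Lowland 0.9649, East 1.1184, Highland 2.8853.
Lower quotas: North 3, West 1, Central 3, Lowland 0, East 1, Highland 2 (sum 10, leaving 3 seats).
Remainders in descending order: Lowland 0.9649, Highland 0.8853, North 0.4825, West 0.3491, Central 0.1998, East 0.1184.
Largest remainders: Lowland, Highland, North receive the extra seats.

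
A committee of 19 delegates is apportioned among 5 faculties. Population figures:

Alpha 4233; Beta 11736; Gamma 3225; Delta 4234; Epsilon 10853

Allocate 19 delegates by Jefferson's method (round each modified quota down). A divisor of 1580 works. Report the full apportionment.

Alpha: 2; Beta: 7; Gamma: 2; Delta: 2; Epsilon: 6

With modified divisor 1580: modified quotas Alpha 2.679, Beta 7.428, Gamma 2.041, Delta 2.680, Epsilon 6.869.
Rounding down: Alpha 2, Beta 7, Gamma 2, Delta 2, Epsilon 6 (total 19).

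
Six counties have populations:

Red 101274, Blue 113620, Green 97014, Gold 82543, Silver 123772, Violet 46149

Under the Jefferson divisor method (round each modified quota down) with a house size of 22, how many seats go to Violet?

Standard divisor 564372/22 ≈ 25653.273; standard quotas: Red 3.948, Blue 4.429, Green 3.782, Gold 3.218, Silver 4.825, Violet 1.799.
Rounding down gives 3, 4, 3, 3, 4, 1 = 18 seats, so the divisor must be adjusted.
With modified divisor 22829.2: modified quotas Red 4.436, Blue 4.977, Green 4.250, Gold 3.616, Silver 5.422, Violet 2.021.
Rounding down: Red 4, Blue 4, Green 4, Gold 3, Silver 5, Violet 2 (total 22).
Violet receives 2.

2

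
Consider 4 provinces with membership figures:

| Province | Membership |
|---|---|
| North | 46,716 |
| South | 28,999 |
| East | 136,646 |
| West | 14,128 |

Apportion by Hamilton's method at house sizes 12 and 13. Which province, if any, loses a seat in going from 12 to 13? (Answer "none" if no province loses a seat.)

At 12 seats: North 2, South 2, East 7, West 1.
At 13 seats: North 3, South 1, East 8, West 1.
South drops from 2 to 1.

South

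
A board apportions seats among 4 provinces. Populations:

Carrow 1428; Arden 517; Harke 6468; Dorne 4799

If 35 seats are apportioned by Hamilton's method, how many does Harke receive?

17

Standard divisor: 13212 ÷ 35 ≈ 377.486.
Standard quotas: Carrow 3.7829, Arden 1.3696, Harke 17.1344, Dorne 12.7131.
Lower quotas: Carrow 3, Arden 1, Harke 17, Dorne 12 (sum 33, leaving 2 seats).
Remainders in descending order: Carrow 0.7829, Dorne 0.7131, Arden 0.3696, Harke 0.1344.
Largest remainders: Carrow, Dorne receive the extra seats.
Harke receives 17.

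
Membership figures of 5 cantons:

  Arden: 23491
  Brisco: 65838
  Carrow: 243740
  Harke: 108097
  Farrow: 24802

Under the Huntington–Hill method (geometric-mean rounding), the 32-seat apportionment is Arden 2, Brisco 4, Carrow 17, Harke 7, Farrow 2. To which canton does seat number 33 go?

Priority for the next seat is population ÷ (√(s·(s+1))).
Priorities: Arden 9590.161, Brisco 14721.824, Carrow 13933.688, Harke 14445.069, Farrow 10125.374.
Highest priority: Brisco.

Brisco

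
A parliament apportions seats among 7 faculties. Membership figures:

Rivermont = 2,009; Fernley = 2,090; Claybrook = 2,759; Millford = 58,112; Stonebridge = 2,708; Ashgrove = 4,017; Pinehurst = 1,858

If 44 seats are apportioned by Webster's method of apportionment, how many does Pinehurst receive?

Standard divisor 73553/44 ≈ 1671.659; standard quotas: Rivermont 1.202, Fernley 1.250, Claybrook 1.650, Millford 34.763, Stonebridge 1.620, Ashgrove 2.403, Pinehurst 1.111.
Rounding to the nearest integer gives Rivermont 1, Fernley 1, Claybrook 2, Millford 35, Stonebridge 2, Ashgrove 2, Pinehurst 1 — total 44, matching the house size, so no adjustment is needed.
Pinehurst receives 1.

1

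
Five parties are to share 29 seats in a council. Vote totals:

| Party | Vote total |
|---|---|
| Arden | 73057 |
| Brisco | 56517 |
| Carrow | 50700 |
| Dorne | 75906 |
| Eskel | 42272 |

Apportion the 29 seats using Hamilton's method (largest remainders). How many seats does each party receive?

Total 298452; standard divisor 298452/29 ≈ 10291.448.
Standard quotas: Arden 7.0988, Brisco 5.4916, Carrow 4.9264, Dorne 7.3756, Eskel 4.1075.
Lower quotas: Arden 7, Brisco 5, Carrow 4, Dorne 7, Eskel 4 (sum 27, leaving 2 seats).
Remainders in descending order: Carrow 0.9264, Brisco 0.4916, Dorne 0.3756, Eskel 0.1075, Arden 0.0988.
Largest remainders: Carrow, Brisco receive the extra seats.

Arden 7, Brisco 6, Carrow 5, Dorne 7, Eskel 4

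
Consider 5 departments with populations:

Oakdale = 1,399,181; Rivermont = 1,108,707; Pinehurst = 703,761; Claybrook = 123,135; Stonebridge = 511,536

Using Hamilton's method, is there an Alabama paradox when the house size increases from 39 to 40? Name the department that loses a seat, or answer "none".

At 39 seats: Oakdale 14, Rivermont 11, Pinehurst 7, Claybrook 2, Stonebridge 5.
At 40 seats: Oakdale 15, Rivermont 12, Pinehurst 7, Claybrook 1, Stonebridge 5.
Claybrook drops from 2 to 1.

Claybrook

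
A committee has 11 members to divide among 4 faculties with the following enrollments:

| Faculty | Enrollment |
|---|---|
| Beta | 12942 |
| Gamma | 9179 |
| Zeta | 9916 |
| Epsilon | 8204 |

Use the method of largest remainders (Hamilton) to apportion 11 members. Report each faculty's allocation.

Total 40241; standard divisor 40241/11 ≈ 3658.273.
Standard quotas: Beta 3.5377, Gamma 2.5091, Zeta 2.7106, Epsilon 2.2426.
Lower quotas: Beta 3, Gamma 2, Zeta 2, Epsilon 2 (sum 9, leaving 2 seats).
Remainders in descending order: Zeta 0.7106, Beta 0.5377, Gamma 0.5091, Epsilon 0.2426.
Largest remainders: Zeta, Beta receive the extra seats.

Beta 4; Gamma 2; Zeta 3; Epsilon 2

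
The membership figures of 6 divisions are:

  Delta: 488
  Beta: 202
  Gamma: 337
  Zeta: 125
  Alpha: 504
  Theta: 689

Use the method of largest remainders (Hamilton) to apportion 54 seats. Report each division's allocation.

Standard divisor: 2345 ÷ 54 ≈ 43.426.
Standard quotas: Delta 11.238, Beta 4.652, Gamma 7.760, Zeta 2.878, Alpha 11.606, Theta 15.866.
Lower quotas: Delta 11, Beta 4, Gamma 7, Zeta 2, Alpha 11, Theta 15 (sum 50, leaving 4 seats).
Remainders in descending order: Zeta 0.878, Theta 0.866, Gamma 0.760, Beta 0.652, Alpha 0.606, Delta 0.238.
Largest remainders: Zeta, Theta, Gamma, Beta receive the extra seats.

Delta: 11; Beta: 5; Gamma: 8; Zeta: 3; Alpha: 11; Theta: 16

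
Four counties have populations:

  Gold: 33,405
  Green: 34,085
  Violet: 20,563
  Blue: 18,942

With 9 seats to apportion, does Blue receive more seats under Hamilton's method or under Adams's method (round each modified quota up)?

Adams

Hamilton: Gold 3, Green 3, Violet 2, Blue 1.
Adams: Gold 2, Green 3, Violet 2, Blue 2.
Blue gets 1 under Hamilton and 2 under Adams.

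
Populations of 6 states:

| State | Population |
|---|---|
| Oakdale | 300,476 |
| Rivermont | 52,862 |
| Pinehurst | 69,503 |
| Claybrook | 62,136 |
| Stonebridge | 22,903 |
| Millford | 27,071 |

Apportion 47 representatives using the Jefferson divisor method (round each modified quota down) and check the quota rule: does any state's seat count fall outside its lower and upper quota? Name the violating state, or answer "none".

Standard quotas: Oakdale 26.399, Rivermont 4.644, Pinehurst 6.106, Claybrook 5.459, Stonebridge 2.012, Millford 2.378.
Jefferson allocation: Oakdale 28, Rivermont 4, Pinehurst 6, Claybrook 5, Stonebridge 2, Millford 2.
Oakdale has quota 26.399 (lower 26, upper 27) but receives 28 — outside the quota interval.

Oakdale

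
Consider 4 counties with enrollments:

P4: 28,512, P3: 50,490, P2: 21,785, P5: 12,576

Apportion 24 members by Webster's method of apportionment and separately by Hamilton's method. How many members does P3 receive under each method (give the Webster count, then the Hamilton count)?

Webster: P4 6, P3 10, P2 5, P5 3.
Hamilton: P4 6, P3 11, P2 4, P5 3.
P3 gets 10 under Webster and 11 under Hamilton.

10 and 11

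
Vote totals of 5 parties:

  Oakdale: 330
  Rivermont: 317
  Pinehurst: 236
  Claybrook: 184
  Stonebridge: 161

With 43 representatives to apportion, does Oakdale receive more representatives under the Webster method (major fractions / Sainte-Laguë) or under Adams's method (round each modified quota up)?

Webster: Oakdale 12, Rivermont 11, Pinehurst 8, Claybrook 6, Stonebridge 6.
Adams: Oakdale 11, Rivermont 11, Pinehurst 8, Claybrook 7, Stonebridge 6.
Oakdale gets 12 under Webster and 11 under Adams.

Webster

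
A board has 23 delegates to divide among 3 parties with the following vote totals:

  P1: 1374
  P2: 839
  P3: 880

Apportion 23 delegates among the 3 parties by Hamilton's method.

Standard divisor: 3093 ÷ 23 ≈ 134.478.
Standard quotas: P1 10.217, P2 6.239, P3 6.544.
Lower quotas: P1 10, P2 6, P3 6 (sum 22, leaving 1 seat).
Remainders in descending order: P3 0.544, P2 0.239, P1 0.217.
The surplus seat goes to P3.

P1 10, P2 6, P3 7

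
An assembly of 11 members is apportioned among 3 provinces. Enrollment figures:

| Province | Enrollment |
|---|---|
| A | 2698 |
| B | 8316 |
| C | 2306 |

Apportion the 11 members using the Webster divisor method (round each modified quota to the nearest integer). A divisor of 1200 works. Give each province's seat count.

A: 2, B: 7, C: 2

With modified divisor 1200: modified quotas A 2.248, B 6.930, C 1.922.
Rounding to the nearest integer: A 2, B 7, C 2 (total 11).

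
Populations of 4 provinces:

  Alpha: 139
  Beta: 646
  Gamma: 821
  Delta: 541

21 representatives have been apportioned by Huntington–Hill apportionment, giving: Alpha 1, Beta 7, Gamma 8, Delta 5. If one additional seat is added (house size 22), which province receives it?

Priority for the next seat is population ÷ (√(s·(s+1))).
Priorities: Alpha 98.288, Beta 86.325, Gamma 96.756, Delta 98.773.
Highest priority: Delta.

Delta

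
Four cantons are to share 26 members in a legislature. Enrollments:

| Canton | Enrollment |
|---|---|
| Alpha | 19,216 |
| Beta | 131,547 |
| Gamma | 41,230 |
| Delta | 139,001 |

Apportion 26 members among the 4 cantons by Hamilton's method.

Standard divisor: 330994 ÷ 26 ≈ 12730.538.
Standard quotas: Alpha 1.5094, Beta 10.3332, Gamma 3.2387, Delta 10.9187.
Lower quotas: Alpha 1, Beta 10, Gamma 3, Delta 10 (sum 24, leaving 2 seats).
Remainders in descending order: Delta 0.9187, Alpha 0.5094, Beta 0.3332, Gamma 0.2387.
The surplus seats go to Delta, Alpha.

Alpha: 2; Beta: 10; Gamma: 3; Delta: 11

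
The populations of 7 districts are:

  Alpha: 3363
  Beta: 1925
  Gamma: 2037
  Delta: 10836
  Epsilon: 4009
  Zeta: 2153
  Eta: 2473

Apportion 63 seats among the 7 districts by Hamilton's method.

Total 26796; standard divisor 26796/63 ≈ 425.333.
Standard quotas: Alpha 7.9067, Beta 4.5259, Gamma 4.7892, Delta 25.4765, Epsilon 9.4255, Zeta 5.0619, Eta 5.8143.
Lower quotas: Alpha 7, Beta 4, Gamma 4, Delta 25, Epsilon 9, Zeta 5, Eta 5 (sum 59, leaving 4 seats).
Remainders in descending order: Alpha 0.9067, Eta 0.8143, Gamma 0.7892, Beta 0.5259, Delta 0.4765, Epsilon 0.4255, Zeta 0.0619.
Largest remainders: Alpha, Eta, Gamma, Beta receive the extra seats.

Alpha 8, Beta 5, Gamma 5, Delta 25, Epsilon 9, Zeta 5, Eta 6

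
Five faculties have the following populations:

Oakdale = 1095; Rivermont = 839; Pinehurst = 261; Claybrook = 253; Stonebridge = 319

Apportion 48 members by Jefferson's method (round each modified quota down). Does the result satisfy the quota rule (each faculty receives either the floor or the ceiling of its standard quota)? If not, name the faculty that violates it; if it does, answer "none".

Oakdale

Standard quotas: Oakdale 18.995, Rivermont 14.554, Pinehurst 4.528, Claybrook 4.389, Stonebridge 5.534.
Jefferson allocation: Oakdale 20, Rivermont 15, Pinehurst 4, Claybrook 4, Stonebridge 5.
Oakdale has quota 18.995 (lower 18, upper 19) but receives 20 — outside the quota interval.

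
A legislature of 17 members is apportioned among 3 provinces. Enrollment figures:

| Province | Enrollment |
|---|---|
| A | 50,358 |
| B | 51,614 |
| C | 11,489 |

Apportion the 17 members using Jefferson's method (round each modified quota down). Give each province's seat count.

Standard divisor 113461/17 ≈ 6674.176; standard quotas: A 7.545, B 7.733, C 1.721.
Rounding down gives 7, 7, 1 = 15 seats, so the divisor must be adjusted.
With modified divisor 6000: modified quotas A 8.393, B 8.602, C 1.915.
Rounding down: A 8, B 8, C 1 (total 17).

A=8, B=8, C=1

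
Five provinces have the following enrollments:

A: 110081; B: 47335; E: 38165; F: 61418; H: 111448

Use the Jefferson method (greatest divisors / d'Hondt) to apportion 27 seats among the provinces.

A 8; B 3; E 3; F 4; H 9

Standard divisor 368447/27 ≈ 13646.185; standard quotas: A 8.067, B 3.469, E 2.797, F 4.501, H 8.167.
Rounding down gives 8, 3, 2, 4, 8 = 25 seats, so the divisor must be adjusted.
With modified divisor 12333: modified quotas A 8.926, B 3.838, E 3.095, F 4.980, H 9.037.
Rounding down: A 8, B 3, E 3, F 4, H 9 (total 27).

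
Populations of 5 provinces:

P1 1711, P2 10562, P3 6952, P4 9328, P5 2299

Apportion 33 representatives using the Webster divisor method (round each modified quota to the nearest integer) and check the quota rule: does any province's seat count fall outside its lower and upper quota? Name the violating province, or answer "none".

Standard quotas: P1 1.830, P2 11.297, P3 7.436, P4 9.977, P5 2.459.
Webster allocation: P1 2, P2 11, P3 8, P4 10, P5 2.
Every allocation lies between the lower and upper quota.

none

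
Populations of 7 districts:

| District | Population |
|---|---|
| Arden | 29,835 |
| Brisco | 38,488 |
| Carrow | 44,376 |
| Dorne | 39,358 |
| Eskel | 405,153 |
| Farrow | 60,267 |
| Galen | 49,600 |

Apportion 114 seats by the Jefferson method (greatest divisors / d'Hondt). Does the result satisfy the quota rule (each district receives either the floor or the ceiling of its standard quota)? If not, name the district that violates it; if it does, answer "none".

Eskel

Standard quotas: Arden 5.099, Brisco 6.577, Carrow 7.584, Dorne 6.726, Eskel 69.239, Farrow 10.299, Galen 8.476.
Jefferson allocation: Arden 5, Brisco 6, Carrow 7, Dorne 6, Eskel 72, Farrow 10, Galen 8.
Eskel has quota 69.239 (lower 69, upper 70) but receives 72 — outside the quota interval.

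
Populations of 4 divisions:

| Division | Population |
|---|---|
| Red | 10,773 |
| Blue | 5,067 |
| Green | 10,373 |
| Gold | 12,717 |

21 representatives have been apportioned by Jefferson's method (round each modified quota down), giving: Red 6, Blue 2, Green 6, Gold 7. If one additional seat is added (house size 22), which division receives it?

Blue

Priority for the next seat is population ÷ (current seats + 1).
Priorities: Red 1539.000, Blue 1689.000, Green 1481.857, Gold 1589.625.
Highest priority: Blue.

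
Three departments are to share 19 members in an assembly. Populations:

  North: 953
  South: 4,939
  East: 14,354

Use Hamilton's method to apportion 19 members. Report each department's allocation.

Standard divisor: 20246 ÷ 19 ≈ 1065.579.
Standard quotas: North 0.8943, South 4.6350, East 13.4706.
Lower quotas: North 0, South 4, East 13 (sum 17, leaving 2 seats).
Remainders in descending order: North 0.8943, South 0.6350, East 0.4706.
The surplus seats go to North, South.

North: 1, South: 5, East: 13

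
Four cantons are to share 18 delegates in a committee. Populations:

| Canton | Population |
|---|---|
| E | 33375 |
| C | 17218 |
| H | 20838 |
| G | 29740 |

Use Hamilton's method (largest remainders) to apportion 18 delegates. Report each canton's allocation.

E: 6; C: 3; H: 4; G: 5

Total 101171; standard divisor 101171/18 ≈ 5620.611.
Standard quotas: E 5.9380, C 3.0634, H 3.7074, G 5.2912.
Lower quotas: E 5, C 3, H 3, G 5 (sum 16, leaving 2 seats).
Remainders in descending order: E 0.9380, H 0.7074, G 0.2912, C 0.0634.
Largest remainders: E, H receive the extra seats.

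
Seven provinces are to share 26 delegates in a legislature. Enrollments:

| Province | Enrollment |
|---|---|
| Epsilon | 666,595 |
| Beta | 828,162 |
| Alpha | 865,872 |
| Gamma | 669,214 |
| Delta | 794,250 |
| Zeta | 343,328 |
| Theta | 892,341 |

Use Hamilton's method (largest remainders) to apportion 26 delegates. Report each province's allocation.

Epsilon 3; Beta 4; Alpha 5; Gamma 3; Delta 4; Zeta 2; Theta 5

The standard divisor is 5059762/26 ≈ 194606.231.
Standard quotas: Epsilon 3.4254, Beta 4.2556, Alpha 4.4494, Gamma 3.4388, Delta 4.0813, Zeta 1.7642, Theta 4.5854.
Lower quotas: Epsilon 3, Beta 4, Alpha 4, Gamma 3, Delta 4, Zeta 1, Theta 4 (sum 23, leaving 3 seats).
Remainders in descending order: Zeta 0.7642, Theta 0.5854, Alpha 0.4494, Gamma 0.4388, Epsilon 0.4254, Beta 0.2556, Delta 0.0813.
The surplus seats go to Zeta, Theta, Alpha.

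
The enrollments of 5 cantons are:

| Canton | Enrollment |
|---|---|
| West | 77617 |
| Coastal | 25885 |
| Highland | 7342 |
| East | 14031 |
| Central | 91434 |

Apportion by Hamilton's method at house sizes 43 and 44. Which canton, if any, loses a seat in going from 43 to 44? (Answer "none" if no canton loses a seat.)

Highland

At 43 seats: West 15, Coastal 5, Highland 2, East 3, Central 18.
At 44 seats: West 16, Coastal 5, Highland 1, East 3, Central 19.
Highland drops from 2 to 1.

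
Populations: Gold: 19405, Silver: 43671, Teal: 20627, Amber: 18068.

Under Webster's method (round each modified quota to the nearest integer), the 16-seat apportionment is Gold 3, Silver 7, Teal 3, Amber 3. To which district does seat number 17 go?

Priority for the next seat is population ÷ (current seats + 0.5).
Priorities: Gold 5544.286, Silver 5822.800, Teal 5893.429, Amber 5162.286.
Highest priority: Teal.

Teal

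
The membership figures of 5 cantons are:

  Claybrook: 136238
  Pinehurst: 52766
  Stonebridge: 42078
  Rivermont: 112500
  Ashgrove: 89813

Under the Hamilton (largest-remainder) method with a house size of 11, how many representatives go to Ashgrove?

2

The standard divisor is 433395/11 ≈ 39399.545.
Standard quotas: Claybrook 3.4579, Pinehurst 1.3393, Stonebridge 1.0680, Rivermont 2.8554, Ashgrove 2.2795.
Lower quotas: Claybrook 3, Pinehurst 1, Stonebridge 1, Rivermont 2, Ashgrove 2 (sum 9, leaving 2 seats).
Remainders in descending order: Rivermont 0.8554, Claybrook 0.4579, Pinehurst 0.3393, Ashgrove 0.2795, Stonebridge 0.0680.
Largest remainders: Rivermont, Claybrook receive the extra seats.
Ashgrove receives 2.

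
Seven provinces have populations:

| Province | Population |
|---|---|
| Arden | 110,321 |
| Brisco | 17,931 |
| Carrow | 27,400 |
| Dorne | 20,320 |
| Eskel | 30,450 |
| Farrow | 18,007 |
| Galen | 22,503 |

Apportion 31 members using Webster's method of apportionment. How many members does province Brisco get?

2

Standard divisor 246932/31 ≈ 7965.548; standard quotas: Arden 13.850, Brisco 2.251, Carrow 3.440, Dorne 2.551, Eskel 3.823, Farrow 2.261, Galen 2.825.
Rounding to the nearest integer gives Arden 14, Brisco 2, Carrow 3, Dorne 3, Eskel 4, Farrow 2, Galen 3 — total 31, matching the house size, so no adjustment is needed.
Brisco receives 2.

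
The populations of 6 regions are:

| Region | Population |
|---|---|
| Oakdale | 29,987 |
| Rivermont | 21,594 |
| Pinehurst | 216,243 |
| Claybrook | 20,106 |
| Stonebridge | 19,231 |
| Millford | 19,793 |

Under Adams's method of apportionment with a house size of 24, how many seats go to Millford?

Standard divisor 326954/24 ≈ 13623.083; standard quotas: Oakdale 2.201, Rivermont 1.585, Pinehurst 15.873, Claybrook 1.476, Stonebridge 1.412, Millford 1.453.
Rounding up gives 3, 2, 16, 2, 2, 2 = 27 seats, so the divisor must be adjusted.
With modified divisor 16000: modified quotas Oakdale 1.874, Rivermont 1.350, Pinehurst 13.515, Claybrook 1.257, Stonebridge 1.202, Millford 1.237.
Rounding up: Oakdale 2, Rivermont 2, Pinehurst 14, Claybrook 2, Stonebridge 2, Millford 2 (total 24).
Millford receives 2.

2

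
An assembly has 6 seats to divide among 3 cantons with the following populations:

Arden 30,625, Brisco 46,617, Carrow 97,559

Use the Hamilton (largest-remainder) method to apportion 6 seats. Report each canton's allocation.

Arden: 1, Brisco: 2, Carrow: 3

Total 174801; standard divisor 174801/6 ≈ 29133.5.
Standard quotas: Arden 1.0512, Brisco 1.6001, Carrow 3.3487.
Lower quotas: Arden 1, Brisco 1, Carrow 3 (sum 5, leaving 1 seat).
Remainders in descending order: Brisco 0.6001, Carrow 0.3487, Arden 0.0512.
Largest remainder: Brisco receives the extra seat.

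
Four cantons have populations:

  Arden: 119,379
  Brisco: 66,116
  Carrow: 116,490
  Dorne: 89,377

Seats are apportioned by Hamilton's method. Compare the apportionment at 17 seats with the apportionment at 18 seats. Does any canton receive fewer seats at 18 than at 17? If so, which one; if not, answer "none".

none

At 17 seats: Arden 5, Brisco 3, Carrow 5, Dorne 4.
At 18 seats: Arden 6, Brisco 3, Carrow 5, Dorne 4.
No canton's allocation decreased.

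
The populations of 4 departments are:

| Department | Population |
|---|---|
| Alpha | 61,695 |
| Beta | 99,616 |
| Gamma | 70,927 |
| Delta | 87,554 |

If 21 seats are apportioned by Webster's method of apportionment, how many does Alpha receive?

4

Standard divisor 319792/21 ≈ 15228.19; standard quotas: Alpha 4.051, Beta 6.542, Gamma 4.658, Delta 5.749.
Rounding to the nearest integer gives 4, 7, 5, 6 = 22 seats, so the divisor must be adjusted.
With modified divisor 15500: modified quotas Alpha 3.980, Beta 6.427, Gamma 4.576, Delta 5.649.
Rounding to the nearest integer: Alpha 4, Beta 6, Gamma 5, Delta 6 (total 21).
Alpha receives 4.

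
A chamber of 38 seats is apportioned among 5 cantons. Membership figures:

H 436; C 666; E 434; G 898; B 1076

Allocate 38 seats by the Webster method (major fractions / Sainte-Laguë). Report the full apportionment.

Standard divisor 3510/38 ≈ 92.368; standard quotas: H 4.720, C 7.210, E 4.699, G 9.722, B 11.649.
Rounding to the nearest integer gives 5, 7, 5, 10, 12 = 39 seats, so the divisor must be adjusted.
With modified divisor 94: modified quotas H 4.638, C 7.085, E 4.617, G 9.553, B 11.447.
Rounding to the nearest integer: H 5, C 7, E 5, G 10, B 11 (total 38).

H: 5; C: 7; E: 5; G: 10; B: 11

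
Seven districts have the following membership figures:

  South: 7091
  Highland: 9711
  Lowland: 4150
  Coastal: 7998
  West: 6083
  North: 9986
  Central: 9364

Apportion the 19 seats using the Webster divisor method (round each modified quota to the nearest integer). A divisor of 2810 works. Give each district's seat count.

South 3, Highland 3, Lowland 1, Coastal 3, West 2, North 4, Central 3

With modified divisor 2810: modified quotas South 2.523, Highland 3.456, Lowland 1.477, Coastal 2.846, West 2.165, North 3.554, Central 3.332.
Rounding to the nearest integer: South 3, Highland 3, Lowland 1, Coastal 3, West 2, North 4, Central 3 (total 19).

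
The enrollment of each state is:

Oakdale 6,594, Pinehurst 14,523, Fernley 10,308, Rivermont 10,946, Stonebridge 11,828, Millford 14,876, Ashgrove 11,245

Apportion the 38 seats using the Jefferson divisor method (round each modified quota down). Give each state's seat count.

Standard divisor 80320/38 ≈ 2113.684; standard quotas: Oakdale 3.120, Pinehurst 6.871, Fernley 4.877, Rivermont 5.179, Stonebridge 5.596, Millford 7.038, Ashgrove 5.320.
Rounding down gives 3, 6, 4, 5, 5, 7, 5 = 35 seats, so the divisor must be adjusted.
With modified divisor 1900: modified quotas Oakdale 3.471, Pinehurst 7.644, Fernley 5.425, Rivermont 5.761, Stonebridge 6.225, Millford 7.829, Ashgrove 5.918.
Rounding down: Oakdale 3, Pinehurst 7, Fernley 5, Rivermont 5, Stonebridge 6, Millford 7, Ashgrove 5 (total 38).

Oakdale 3, Pinehurst 7, Fernley 5, Rivermont 5, Stonebridge 6, Millford 7, Ashgrove 5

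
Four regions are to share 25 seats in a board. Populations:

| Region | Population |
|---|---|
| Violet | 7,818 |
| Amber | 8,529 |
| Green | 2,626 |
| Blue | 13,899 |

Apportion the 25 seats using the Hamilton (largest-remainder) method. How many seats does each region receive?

The standard divisor is 32872/25 ≈ 1314.88.
Standard quotas: Violet 5.9458, Amber 6.4865, Green 1.9971, Blue 10.5705.
Lower quotas: Violet 5, Amber 6, Green 1, Blue 10 (sum 22, leaving 3 seats).
Remainders in descending order: Green 0.9971, Violet 0.9458, Blue 0.5705, Amber 0.4865.
The surplus seats go to Green, Violet, Blue.

Violet 6; Amber 6; Green 2; Blue 11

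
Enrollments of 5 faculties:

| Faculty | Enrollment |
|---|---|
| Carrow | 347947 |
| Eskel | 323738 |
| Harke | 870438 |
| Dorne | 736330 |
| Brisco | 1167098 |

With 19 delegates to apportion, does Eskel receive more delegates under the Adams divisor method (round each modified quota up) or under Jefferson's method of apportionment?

Adams: Carrow 2, Eskel 2, Harke 5, Dorne 4, Brisco 6.
Jefferson: Carrow 2, Eskel 1, Harke 5, Dorne 4, Brisco 7.
Eskel gets 2 under Adams and 1 under Jefferson.

Adams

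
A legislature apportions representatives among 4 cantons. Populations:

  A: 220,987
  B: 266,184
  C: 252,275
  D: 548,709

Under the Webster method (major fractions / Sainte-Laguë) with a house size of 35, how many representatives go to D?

15

Standard divisor 1288155/35 ≈ 36804.429; standard quotas: A 6.004, B 7.232, C 6.854, D 14.909.
Rounding to the nearest integer gives A 6, B 7, C 7, D 15 — total 35, matching the house size, so no adjustment is needed.
D receives 15.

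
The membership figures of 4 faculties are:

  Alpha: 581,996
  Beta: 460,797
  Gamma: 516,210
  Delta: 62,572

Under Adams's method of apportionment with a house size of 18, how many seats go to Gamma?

Standard divisor 1621575/18 ≈ 90087.5; standard quotas: Alpha 6.460, Beta 5.115, Gamma 5.730, Delta 0.695.
Rounding up gives 7, 6, 6, 1 = 20 seats, so the divisor must be adjusted.
With modified divisor 100100: modified quotas Alpha 5.814, Beta 4.603, Gamma 5.157, Delta 0.625.
Rounding up: Alpha 6, Beta 5, Gamma 6, Delta 1 (total 18).
Gamma receives 6.

6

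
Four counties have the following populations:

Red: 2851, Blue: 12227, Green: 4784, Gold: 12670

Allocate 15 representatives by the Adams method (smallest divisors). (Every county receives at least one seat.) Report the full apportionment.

Standard divisor 32532/15 ≈ 2168.8; standard quotas: Red 1.315, Blue 5.638, Green 2.206, Gold 5.842.
Rounding up gives 2, 6, 3, 6 = 17 seats, so the divisor must be adjusted.
With modified divisor 2500: modified quotas Red 1.140, Blue 4.891, Green 1.914, Gold 5.068.
Rounding up: Red 2, Blue 5, Green 2, Gold 6 (total 15).

Red 2, Blue 5, Green 2, Gold 6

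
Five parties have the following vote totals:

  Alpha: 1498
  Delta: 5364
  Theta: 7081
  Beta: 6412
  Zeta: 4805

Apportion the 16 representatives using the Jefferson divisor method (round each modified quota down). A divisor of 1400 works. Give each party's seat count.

Alpha=1, Delta=3, Theta=5, Beta=4, Zeta=3

With modified divisor 1400: modified quotas Alpha 1.070, Delta 3.831, Theta 5.058, Beta 4.580, Zeta 3.432.
Rounding down: Alpha 1, Delta 3, Theta 5, Beta 4, Zeta 3 (total 16).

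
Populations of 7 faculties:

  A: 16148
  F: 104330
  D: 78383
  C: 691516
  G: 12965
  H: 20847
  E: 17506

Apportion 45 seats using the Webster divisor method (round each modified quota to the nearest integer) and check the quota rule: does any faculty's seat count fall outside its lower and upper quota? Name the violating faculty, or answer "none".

C

Standard quotas: A 0.772, F 4.986, D 3.746, C 33.045, G 0.620, H 0.996, E 0.837.
Webster allocation: A 1, F 5, D 4, C 32, G 1, H 1, E 1.
C has quota 33.045 (lower 33, upper 34) but receives 32 — outside the quota interval.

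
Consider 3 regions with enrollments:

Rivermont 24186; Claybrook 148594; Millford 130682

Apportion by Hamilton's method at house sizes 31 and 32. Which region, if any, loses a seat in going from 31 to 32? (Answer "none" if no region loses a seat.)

At 31 seats: Rivermont 3, Claybrook 15, Millford 13.
At 32 seats: Rivermont 2, Claybrook 16, Millford 14.
Rivermont drops from 3 to 2.

Rivermont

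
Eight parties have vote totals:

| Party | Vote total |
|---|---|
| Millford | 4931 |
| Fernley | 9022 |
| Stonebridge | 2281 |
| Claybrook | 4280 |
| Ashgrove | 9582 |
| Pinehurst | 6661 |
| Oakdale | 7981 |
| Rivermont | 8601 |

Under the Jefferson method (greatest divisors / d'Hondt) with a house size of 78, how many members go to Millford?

Standard divisor 53339/78 ≈ 683.833; standard quotas: Millford 7.211, Fernley 13.193, Stonebridge 3.336, Claybrook 6.259, Ashgrove 14.012, Pinehurst 9.741, Oakdale 11.671, Rivermont 12.578.
Rounding down gives 7, 13, 3, 6, 14, 9, 11, 12 = 75 seats, so the divisor must be adjusted.
With modified divisor 650: modified quotas Millford 7.586, Fernley 13.880, Stonebridge 3.509, Claybrook 6.585, Ashgrove 14.742, Pinehurst 10.248, Oakdale 12.278, Rivermont 13.232.
Rounding down: Millford 7, Fernley 13, Stonebridge 3, Claybrook 6, Ashgrove 14, Pinehurst 10, Oakdale 12, Rivermont 13 (total 78).
Millford receives 7.

7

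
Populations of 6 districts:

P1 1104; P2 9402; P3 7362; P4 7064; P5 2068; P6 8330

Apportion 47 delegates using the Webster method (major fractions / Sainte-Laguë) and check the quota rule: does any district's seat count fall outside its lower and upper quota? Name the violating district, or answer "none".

Standard quotas: P1 1.469, P2 12.508, P3 9.794, P4 9.397, P5 2.751, P6 11.082.
Webster allocation: P1 1, P2 13, P3 10, P4 9, P5 3, P6 11.
Every allocation lies between the lower and upper quota.

none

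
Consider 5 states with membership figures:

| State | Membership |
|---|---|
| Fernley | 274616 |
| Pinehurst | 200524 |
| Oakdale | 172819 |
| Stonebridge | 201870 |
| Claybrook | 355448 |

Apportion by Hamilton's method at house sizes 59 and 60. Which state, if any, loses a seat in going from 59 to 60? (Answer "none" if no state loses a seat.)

Oakdale

At 59 seats: Fernley 13, Pinehurst 10, Oakdale 9, Stonebridge 10, Claybrook 17.
At 60 seats: Fernley 14, Pinehurst 10, Oakdale 8, Stonebridge 10, Claybrook 18.
Oakdale drops from 9 to 8.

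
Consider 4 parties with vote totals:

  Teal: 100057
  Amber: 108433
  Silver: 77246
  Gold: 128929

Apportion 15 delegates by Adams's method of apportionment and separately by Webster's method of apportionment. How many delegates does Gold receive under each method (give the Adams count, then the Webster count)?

Adams: Teal 4, Amber 4, Silver 3, Gold 4.
Webster: Teal 3, Amber 4, Silver 3, Gold 5.
Gold gets 4 under Adams and 5 under Webster.

4 and 5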